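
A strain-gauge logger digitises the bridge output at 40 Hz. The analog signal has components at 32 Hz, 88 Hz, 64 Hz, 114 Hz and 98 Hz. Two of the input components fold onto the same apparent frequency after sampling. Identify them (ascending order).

fs/2 = 20 Hz.
32 Hz > fs/2 = 20 Hz, folds to fs − 32 Hz = 8 Hz.
88 Hz mod fs = 8 Hz.
8 Hz ≤ fs/2 = 20 Hz, appears at 8 Hz.
64 Hz mod fs = 24 Hz.
24 Hz > fs/2 = 20 Hz, folds to fs − 24 Hz = 16 Hz.
114 Hz mod fs = 34 Hz.
34 Hz > fs/2 = 20 Hz, folds to fs − 34 Hz = 6 Hz.
98 Hz mod fs = 18 Hz.
18 Hz ≤ fs/2 = 20 Hz, appears at 18 Hz.
32 Hz and 88 Hz both map to 8 Hz.

32 Hz, 88 Hz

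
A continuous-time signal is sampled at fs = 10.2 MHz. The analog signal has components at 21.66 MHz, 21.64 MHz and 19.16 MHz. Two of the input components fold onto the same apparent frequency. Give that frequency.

fs/2 = 5.1 MHz.
21.66 MHz mod fs = 1.26 MHz.
1.26 MHz ≤ fs/2 = 5.1 MHz, appears at 1.26 MHz.
21.64 MHz mod fs = 1.24 MHz.
1.24 MHz ≤ fs/2 = 5.1 MHz, appears at 1.24 MHz.
19.16 MHz mod fs = 8.96 MHz.
8.96 MHz > fs/2 = 5.1 MHz, folds to fs − 8.96 MHz = 1.24 MHz.
19.16 MHz and 21.64 MHz both map to 1.24 MHz.

1.24 MHz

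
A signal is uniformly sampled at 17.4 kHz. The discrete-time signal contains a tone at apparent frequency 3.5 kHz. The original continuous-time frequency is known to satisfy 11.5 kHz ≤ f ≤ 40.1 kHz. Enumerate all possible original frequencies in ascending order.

Frequencies that alias to 3.5 kHz are k·fs ± 3.5 kHz for integer k ≥ 0.
k=0: 3.5 kHz.
k=1: 13.9 kHz, 20.9 kHz.
k=2: 31.3 kHz, 38.3 kHz.
k=3: 48.7 kHz, 55.7 kHz.
Within [11.5 kHz, 40.1 kHz]: 13.9 kHz, 20.9 kHz, 31.3 kHz, 38.3 kHz.

13.9 kHz, 20.9 kHz, 31.3 kHz, 38.3 kHz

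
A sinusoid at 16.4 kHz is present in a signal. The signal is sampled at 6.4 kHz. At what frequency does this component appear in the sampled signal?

2.8 kHz

16.4 kHz mod fs = 3.6 kHz.
3.6 kHz > fs/2 = 3.2 kHz, folds to fs − 3.6 kHz = 2.8 kHz.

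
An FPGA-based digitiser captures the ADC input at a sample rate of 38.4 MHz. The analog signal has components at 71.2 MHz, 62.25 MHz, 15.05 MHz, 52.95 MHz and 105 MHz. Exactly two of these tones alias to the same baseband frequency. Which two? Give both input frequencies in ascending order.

fs/2 = 19.2 MHz.
71.2 MHz mod fs = 32.8 MHz.
32.8 MHz > fs/2 = 19.2 MHz, folds to fs − 32.8 MHz = 5.6 MHz.
62.25 MHz mod fs = 23.85 MHz.
23.85 MHz > fs/2 = 19.2 MHz, folds to fs − 23.85 MHz = 14.55 MHz.
15.05 MHz ≤ fs/2 = 19.2 MHz, passes unchanged.
52.95 MHz mod fs = 14.55 MHz.
14.55 MHz ≤ fs/2 = 19.2 MHz, appears at 14.55 MHz.
105 MHz mod fs = 28.2 MHz.
28.2 MHz > fs/2 = 19.2 MHz, folds to fs − 28.2 MHz = 10.2 MHz.
52.95 MHz and 62.25 MHz both map to 14.55 MHz.

52.95 MHz, 62.25 MHz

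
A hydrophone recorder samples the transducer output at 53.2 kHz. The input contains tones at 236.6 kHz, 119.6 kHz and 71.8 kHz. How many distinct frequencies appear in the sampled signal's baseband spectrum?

fs/2 = 26.6 kHz.
236.6 kHz mod fs = 23.8 kHz.
23.8 kHz ≤ fs/2 = 26.6 kHz, appears at 23.8 kHz.
119.6 kHz mod fs = 13.2 kHz.
13.2 kHz ≤ fs/2 = 26.6 kHz, appears at 13.2 kHz.
71.8 kHz mod fs = 18.6 kHz.
18.6 kHz ≤ fs/2 = 26.6 kHz, appears at 18.6 kHz.
Distinct values: {13.2 kHz, 18.6 kHz, 23.8 kHz} → 3.

3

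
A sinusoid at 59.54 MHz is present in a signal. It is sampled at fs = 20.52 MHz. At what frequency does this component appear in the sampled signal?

59.54 MHz mod fs = 18.5 MHz.
18.5 MHz > fs/2 = 10.26 MHz, folds to fs − 18.5 MHz = 2.02 MHz.

2.02 MHz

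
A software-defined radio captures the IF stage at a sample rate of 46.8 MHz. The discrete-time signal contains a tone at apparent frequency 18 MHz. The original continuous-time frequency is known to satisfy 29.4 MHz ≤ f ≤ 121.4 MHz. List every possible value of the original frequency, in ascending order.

64.8 MHz, 75.6 MHz, 111.6 MHz

Frequencies that alias to 18 MHz are k·fs ± 18 MHz for integer k ≥ 0.
k=0: 18 MHz.
k=1: 28.8 MHz, 64.8 MHz.
k=2: 75.6 MHz, 111.6 MHz.
k=3: 122.4 MHz, 158.4 MHz.
Within [29.4 MHz, 121.4 MHz]: 64.8 MHz, 75.6 MHz, 111.6 MHz.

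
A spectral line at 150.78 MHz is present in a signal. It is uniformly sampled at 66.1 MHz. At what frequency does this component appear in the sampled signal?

150.78 MHz mod fs = 18.58 MHz.
18.58 MHz ≤ fs/2 = 33.05 MHz, appears at 18.58 MHz.

18.58 MHz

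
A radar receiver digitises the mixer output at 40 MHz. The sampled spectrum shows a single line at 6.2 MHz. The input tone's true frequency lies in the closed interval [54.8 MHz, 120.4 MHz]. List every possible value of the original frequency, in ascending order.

Frequencies that alias to 6.2 MHz are k·fs ± 6.2 MHz for integer k ≥ 0.
k=0: 6.2 MHz.
k=1: 33.8 MHz, 46.2 MHz.
k=2: 73.8 MHz, 86.2 MHz.
k=3: 113.8 MHz, 126.2 MHz.
k=4: 153.8 MHz, 166.2 MHz.
Within [54.8 MHz, 120.4 MHz]: 73.8 MHz, 86.2 MHz, 113.8 MHz.

73.8 MHz, 86.2 MHz, 113.8 MHz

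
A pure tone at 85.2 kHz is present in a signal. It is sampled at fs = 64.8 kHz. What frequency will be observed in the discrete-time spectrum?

85.2 kHz mod fs = 20.4 kHz.
20.4 kHz ≤ fs/2 = 32.4 kHz, appears at 20.4 kHz.

20.4 kHz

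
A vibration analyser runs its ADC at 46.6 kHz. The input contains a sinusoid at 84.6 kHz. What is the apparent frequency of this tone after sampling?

84.6 kHz mod fs = 38 kHz.
38 kHz > fs/2 = 23.3 kHz, folds to fs − 38 kHz = 8.6 kHz.

8.6 kHz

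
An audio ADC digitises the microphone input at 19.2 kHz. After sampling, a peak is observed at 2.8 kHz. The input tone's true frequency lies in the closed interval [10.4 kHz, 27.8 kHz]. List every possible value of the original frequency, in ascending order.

Frequencies that alias to 2.8 kHz are k·fs ± 2.8 kHz for integer k ≥ 0.
k=0: 2.8 kHz.
k=1: 16.4 kHz, 22 kHz.
k=2: 35.6 kHz, 41.2 kHz.
Within [10.4 kHz, 27.8 kHz]: 16.4 kHz, 22 kHz.

16.4 kHz, 22 kHz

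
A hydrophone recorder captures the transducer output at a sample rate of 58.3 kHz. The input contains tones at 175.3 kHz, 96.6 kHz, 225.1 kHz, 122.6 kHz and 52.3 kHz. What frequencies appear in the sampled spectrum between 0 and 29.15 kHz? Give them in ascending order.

0.4 kHz, 6 kHz, 8.1 kHz, 20 kHz

fs/2 = 29.15 kHz.
175.3 kHz mod fs = 0.4 kHz.
0.4 kHz ≤ fs/2 = 29.15 kHz, appears at 0.4 kHz.
96.6 kHz mod fs = 38.3 kHz.
38.3 kHz > fs/2 = 29.15 kHz, folds to fs − 38.3 kHz = 20 kHz.
225.1 kHz mod fs = 50.2 kHz.
50.2 kHz > fs/2 = 29.15 kHz, folds to fs − 50.2 kHz = 8.1 kHz.
122.6 kHz mod fs = 6 kHz.
6 kHz ≤ fs/2 = 29.15 kHz, appears at 6 kHz.
52.3 kHz > fs/2 = 29.15 kHz, folds to fs − 52.3 kHz = 6 kHz.
Distinct values: {0.4 kHz, 6 kHz, 8.1 kHz, 20 kHz}.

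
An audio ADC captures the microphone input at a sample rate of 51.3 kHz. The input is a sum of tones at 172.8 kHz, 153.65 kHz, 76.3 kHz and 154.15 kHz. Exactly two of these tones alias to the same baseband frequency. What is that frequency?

0.25 kHz

fs/2 = 25.65 kHz.
172.8 kHz mod fs = 18.9 kHz.
18.9 kHz ≤ fs/2 = 25.65 kHz, appears at 18.9 kHz.
153.65 kHz mod fs = 51.05 kHz.
51.05 kHz > fs/2 = 25.65 kHz, folds to fs − 51.05 kHz = 0.25 kHz.
76.3 kHz mod fs = 25 kHz.
25 kHz ≤ fs/2 = 25.65 kHz, appears at 25 kHz.
154.15 kHz mod fs = 0.25 kHz.
0.25 kHz ≤ fs/2 = 25.65 kHz, appears at 0.25 kHz.
153.65 kHz and 154.15 kHz both map to 0.25 kHz.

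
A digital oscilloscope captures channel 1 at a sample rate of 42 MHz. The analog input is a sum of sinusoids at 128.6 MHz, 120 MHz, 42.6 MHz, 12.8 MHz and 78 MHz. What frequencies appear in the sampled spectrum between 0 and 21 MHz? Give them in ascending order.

fs/2 = 21 MHz.
128.6 MHz mod fs = 2.6 MHz.
2.6 MHz ≤ fs/2 = 21 MHz, appears at 2.6 MHz.
120 MHz mod fs = 36 MHz.
36 MHz > fs/2 = 21 MHz, folds to fs − 36 MHz = 6 MHz.
42.6 MHz mod fs = 0.6 MHz.
0.6 MHz ≤ fs/2 = 21 MHz, appears at 0.6 MHz.
12.8 MHz ≤ fs/2 = 21 MHz, passes unchanged.
78 MHz mod fs = 36 MHz.
36 MHz > fs/2 = 21 MHz, folds to fs − 36 MHz = 6 MHz.
Distinct values: {0.6 MHz, 2.6 MHz, 6 MHz, 12.8 MHz}.

0.6 MHz, 2.6 MHz, 6 MHz, 12.8 MHz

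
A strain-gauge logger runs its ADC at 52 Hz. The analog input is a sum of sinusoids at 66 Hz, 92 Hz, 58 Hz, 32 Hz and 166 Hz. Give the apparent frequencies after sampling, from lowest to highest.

fs/2 = 26 Hz.
66 Hz mod fs = 14 Hz.
14 Hz ≤ fs/2 = 26 Hz, appears at 14 Hz.
92 Hz mod fs = 40 Hz.
40 Hz > fs/2 = 26 Hz, folds to fs − 40 Hz = 12 Hz.
58 Hz mod fs = 6 Hz.
6 Hz ≤ fs/2 = 26 Hz, appears at 6 Hz.
32 Hz > fs/2 = 26 Hz, folds to fs − 32 Hz = 20 Hz.
166 Hz mod fs = 10 Hz.
10 Hz ≤ fs/2 = 26 Hz, appears at 10 Hz.
Distinct values: {6 Hz, 10 Hz, 12 Hz, 14 Hz, 20 Hz}.

6 Hz, 10 Hz, 12 Hz, 14 Hz, 20 Hz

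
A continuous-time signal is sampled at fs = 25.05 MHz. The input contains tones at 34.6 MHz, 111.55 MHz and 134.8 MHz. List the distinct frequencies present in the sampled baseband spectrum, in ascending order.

fs/2 = 12.525 MHz.
34.6 MHz mod fs = 9.55 MHz.
9.55 MHz ≤ fs/2 = 12.525 MHz, appears at 9.55 MHz.
111.55 MHz mod fs = 11.35 MHz.
11.35 MHz ≤ fs/2 = 12.525 MHz, appears at 11.35 MHz.
134.8 MHz mod fs = 9.55 MHz.
9.55 MHz ≤ fs/2 = 12.525 MHz, appears at 9.55 MHz.
Distinct values: {9.55 MHz, 11.35 MHz}.

9.55 MHz, 11.35 MHz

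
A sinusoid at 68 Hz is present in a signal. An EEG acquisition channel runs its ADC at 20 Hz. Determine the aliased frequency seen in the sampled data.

68 Hz mod fs = 8 Hz.
8 Hz ≤ fs/2 = 10 Hz, appears at 8 Hz.

8 Hz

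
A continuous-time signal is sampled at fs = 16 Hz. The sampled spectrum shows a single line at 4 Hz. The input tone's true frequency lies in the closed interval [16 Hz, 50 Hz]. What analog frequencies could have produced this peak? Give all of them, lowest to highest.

Frequencies that alias to 4 Hz are k·fs ± 4 Hz for integer k ≥ 0.
k=0: 4 Hz.
k=1: 12 Hz, 20 Hz.
k=2: 28 Hz, 36 Hz.
k=3: 44 Hz, 52 Hz.
k=4: 60 Hz, 68 Hz.
Within [16 Hz, 50 Hz]: 20 Hz, 28 Hz, 36 Hz, 44 Hz.

20 Hz, 28 Hz, 36 Hz, 44 Hz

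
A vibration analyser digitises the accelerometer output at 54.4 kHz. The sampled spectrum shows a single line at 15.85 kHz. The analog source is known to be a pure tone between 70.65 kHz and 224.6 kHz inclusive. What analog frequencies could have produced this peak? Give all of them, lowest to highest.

92.95 kHz, 124.65 kHz, 147.35 kHz, 179.05 kHz, 201.75 kHz

Frequencies that alias to 15.85 kHz are k·fs ± 15.85 kHz for integer k ≥ 0.
k=0: 15.85 kHz.
k=1: 38.55 kHz, 70.25 kHz.
k=2: 92.95 kHz, 124.65 kHz.
k=3: 147.35 kHz, 179.05 kHz.
k=4: 201.75 kHz, 233.45 kHz.
k=5: 256.15 kHz, 287.85 kHz.
Within [70.65 kHz, 224.6 kHz]: 92.95 kHz, 124.65 kHz, 147.35 kHz, 179.05 kHz, 201.75 kHz.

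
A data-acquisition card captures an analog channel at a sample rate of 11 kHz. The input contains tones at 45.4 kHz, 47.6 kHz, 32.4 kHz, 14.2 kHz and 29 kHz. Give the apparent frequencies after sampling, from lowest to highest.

fs/2 = 5.5 kHz.
45.4 kHz mod fs = 1.4 kHz.
1.4 kHz ≤ fs/2 = 5.5 kHz, appears at 1.4 kHz.
47.6 kHz mod fs = 3.6 kHz.
3.6 kHz ≤ fs/2 = 5.5 kHz, appears at 3.6 kHz.
32.4 kHz mod fs = 10.4 kHz.
10.4 kHz > fs/2 = 5.5 kHz, folds to fs − 10.4 kHz = 0.6 kHz.
14.2 kHz mod fs = 3.2 kHz.
3.2 kHz ≤ fs/2 = 5.5 kHz, appears at 3.2 kHz.
29 kHz mod fs = 7 kHz.
7 kHz > fs/2 = 5.5 kHz, folds to fs − 7 kHz = 4 kHz.
Distinct values: {0.6 kHz, 1.4 kHz, 3.2 kHz, 3.6 kHz, 4 kHz}.

0.6 kHz, 1.4 kHz, 3.2 kHz, 3.6 kHz, 4 kHz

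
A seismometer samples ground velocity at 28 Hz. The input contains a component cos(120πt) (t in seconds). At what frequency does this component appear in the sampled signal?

ω = 120π rad/s → f = ω/(2π) = 60 Hz.
60 Hz mod fs = 4 Hz.
4 Hz ≤ fs/2 = 14 Hz, appears at 4 Hz.

4 Hz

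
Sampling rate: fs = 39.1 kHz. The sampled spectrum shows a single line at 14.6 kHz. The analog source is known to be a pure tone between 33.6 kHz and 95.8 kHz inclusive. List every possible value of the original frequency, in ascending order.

53.7 kHz, 63.6 kHz, 92.8 kHz

Frequencies that alias to 14.6 kHz are k·fs ± 14.6 kHz for integer k ≥ 0.
k=0: 14.6 kHz.
k=1: 24.5 kHz, 53.7 kHz.
k=2: 63.6 kHz, 92.8 kHz.
k=3: 102.7 kHz, 131.9 kHz.
Within [33.6 kHz, 95.8 kHz]: 53.7 kHz, 63.6 kHz, 92.8 kHz.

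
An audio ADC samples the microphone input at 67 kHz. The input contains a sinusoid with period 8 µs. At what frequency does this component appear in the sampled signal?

9 kHz

T = 8 µs → f = 1/T = 125 kHz.
125 kHz mod fs = 58 kHz.
58 kHz > fs/2 = 33.5 kHz, folds to fs − 58 kHz = 9 kHz.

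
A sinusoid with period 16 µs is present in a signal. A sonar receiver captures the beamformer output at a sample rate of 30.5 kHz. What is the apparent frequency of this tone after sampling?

T = 16 µs → f = 1/T = 62.5 kHz.
62.5 kHz mod fs = 1.5 kHz.
1.5 kHz ≤ fs/2 = 15.25 kHz, appears at 1.5 kHz.

1.5 kHz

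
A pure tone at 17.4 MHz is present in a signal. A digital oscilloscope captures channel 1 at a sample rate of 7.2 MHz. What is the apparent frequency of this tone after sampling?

3 MHz

17.4 MHz mod fs = 3 MHz.
3 MHz ≤ fs/2 = 3.6 MHz, appears at 3 MHz.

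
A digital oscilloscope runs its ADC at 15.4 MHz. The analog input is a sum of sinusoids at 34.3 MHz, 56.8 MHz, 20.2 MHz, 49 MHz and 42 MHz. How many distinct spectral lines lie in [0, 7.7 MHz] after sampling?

fs/2 = 7.7 MHz.
34.3 MHz mod fs = 3.5 MHz.
3.5 MHz ≤ fs/2 = 7.7 MHz, appears at 3.5 MHz.
56.8 MHz mod fs = 10.6 MHz.
10.6 MHz > fs/2 = 7.7 MHz, folds to fs − 10.6 MHz = 4.8 MHz.
20.2 MHz mod fs = 4.8 MHz.
4.8 MHz ≤ fs/2 = 7.7 MHz, appears at 4.8 MHz.
49 MHz mod fs = 2.8 MHz.
2.8 MHz ≤ fs/2 = 7.7 MHz, appears at 2.8 MHz.
42 MHz mod fs = 11.2 MHz.
11.2 MHz > fs/2 = 7.7 MHz, folds to fs − 11.2 MHz = 4.2 MHz.
Distinct values: {2.8 MHz, 3.5 MHz, 4.2 MHz, 4.8 MHz} → 4.

4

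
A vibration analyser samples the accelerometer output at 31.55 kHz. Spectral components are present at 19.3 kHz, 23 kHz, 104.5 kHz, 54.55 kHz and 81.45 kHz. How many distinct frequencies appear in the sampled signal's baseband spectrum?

fs/2 = 15.775 kHz.
19.3 kHz > fs/2 = 15.775 kHz, folds to fs − 19.3 kHz = 12.25 kHz.
23 kHz > fs/2 = 15.775 kHz, folds to fs − 23 kHz = 8.55 kHz.
104.5 kHz mod fs = 9.85 kHz.
9.85 kHz ≤ fs/2 = 15.775 kHz, appears at 9.85 kHz.
54.55 kHz mod fs = 23 kHz.
23 kHz > fs/2 = 15.775 kHz, folds to fs − 23 kHz = 8.55 kHz.
81.45 kHz mod fs = 18.35 kHz.
18.35 kHz > fs/2 = 15.775 kHz, folds to fs − 18.35 kHz = 13.2 kHz.
Distinct values: {8.55 kHz, 9.85 kHz, 12.25 kHz, 13.2 kHz} → 4.

4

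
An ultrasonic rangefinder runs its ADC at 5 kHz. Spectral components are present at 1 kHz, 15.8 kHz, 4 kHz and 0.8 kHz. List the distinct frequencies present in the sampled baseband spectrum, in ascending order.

fs/2 = 2.5 kHz.
1 kHz ≤ fs/2 = 2.5 kHz, passes unchanged.
15.8 kHz mod fs = 0.8 kHz.
0.8 kHz ≤ fs/2 = 2.5 kHz, appears at 0.8 kHz.
4 kHz > fs/2 = 2.5 kHz, folds to fs − 4 kHz = 1 kHz.
0.8 kHz ≤ fs/2 = 2.5 kHz, passes unchanged.
Distinct values: {0.8 kHz, 1 kHz}.

0.8 kHz, 1 kHz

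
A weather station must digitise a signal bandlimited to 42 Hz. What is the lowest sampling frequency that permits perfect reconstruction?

Nyquist rate = 2 × 42 Hz = 84 Hz.

84 Hz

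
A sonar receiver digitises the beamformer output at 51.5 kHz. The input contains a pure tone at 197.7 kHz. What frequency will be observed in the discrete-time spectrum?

197.7 kHz mod fs = 43.2 kHz.
43.2 kHz > fs/2 = 25.75 kHz, folds to fs − 43.2 kHz = 8.3 kHz.

8.3 kHz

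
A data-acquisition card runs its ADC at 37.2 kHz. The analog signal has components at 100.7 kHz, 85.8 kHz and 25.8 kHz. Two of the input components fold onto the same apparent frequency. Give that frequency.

fs/2 = 18.6 kHz.
100.7 kHz mod fs = 26.3 kHz.
26.3 kHz > fs/2 = 18.6 kHz, folds to fs − 26.3 kHz = 10.9 kHz.
85.8 kHz mod fs = 11.4 kHz.
11.4 kHz ≤ fs/2 = 18.6 kHz, appears at 11.4 kHz.
25.8 kHz > fs/2 = 18.6 kHz, folds to fs − 25.8 kHz = 11.4 kHz.
25.8 kHz and 85.8 kHz both map to 11.4 kHz.

11.4 kHz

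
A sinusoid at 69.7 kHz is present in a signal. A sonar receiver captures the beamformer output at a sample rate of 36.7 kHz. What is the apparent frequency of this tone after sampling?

3.7 kHz

69.7 kHz mod fs = 33 kHz.
33 kHz > fs/2 = 18.35 kHz, folds to fs − 33 kHz = 3.7 kHz.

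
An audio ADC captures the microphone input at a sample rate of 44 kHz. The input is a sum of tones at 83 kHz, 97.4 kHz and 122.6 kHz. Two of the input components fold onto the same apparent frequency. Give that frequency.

fs/2 = 22 kHz.
83 kHz mod fs = 39 kHz.
39 kHz > fs/2 = 22 kHz, folds to fs − 39 kHz = 5 kHz.
97.4 kHz mod fs = 9.4 kHz.
9.4 kHz ≤ fs/2 = 22 kHz, appears at 9.4 kHz.
122.6 kHz mod fs = 34.6 kHz.
34.6 kHz > fs/2 = 22 kHz, folds to fs − 34.6 kHz = 9.4 kHz.
97.4 kHz and 122.6 kHz both map to 9.4 kHz.

9.4 kHz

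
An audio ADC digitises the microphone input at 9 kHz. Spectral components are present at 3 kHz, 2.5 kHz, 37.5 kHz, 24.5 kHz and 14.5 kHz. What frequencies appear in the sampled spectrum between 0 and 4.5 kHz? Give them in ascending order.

1.5 kHz, 2.5 kHz, 3 kHz, 3.5 kHz

fs/2 = 4.5 kHz.
3 kHz ≤ fs/2 = 4.5 kHz, passes unchanged.
2.5 kHz ≤ fs/2 = 4.5 kHz, passes unchanged.
37.5 kHz mod fs = 1.5 kHz.
1.5 kHz ≤ fs/2 = 4.5 kHz, appears at 1.5 kHz.
24.5 kHz mod fs = 6.5 kHz.
6.5 kHz > fs/2 = 4.5 kHz, folds to fs − 6.5 kHz = 2.5 kHz.
14.5 kHz mod fs = 5.5 kHz.
5.5 kHz > fs/2 = 4.5 kHz, folds to fs − 5.5 kHz = 3.5 kHz.
Distinct values: {1.5 kHz, 2.5 kHz, 3 kHz, 3.5 kHz}.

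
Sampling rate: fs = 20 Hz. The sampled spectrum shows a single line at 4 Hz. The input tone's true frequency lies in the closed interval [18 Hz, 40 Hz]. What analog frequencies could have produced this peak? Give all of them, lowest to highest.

Frequencies that alias to 4 Hz are k·fs ± 4 Hz for integer k ≥ 0.
k=0: 4 Hz.
k=1: 16 Hz, 24 Hz.
k=2: 36 Hz, 44 Hz.
k=3: 56 Hz, 64 Hz.
Within [18 Hz, 40 Hz]: 24 Hz, 36 Hz.

24 Hz, 36 Hz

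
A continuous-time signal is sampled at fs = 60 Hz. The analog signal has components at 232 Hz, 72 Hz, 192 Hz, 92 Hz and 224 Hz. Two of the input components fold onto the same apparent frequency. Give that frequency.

fs/2 = 30 Hz.
232 Hz mod fs = 52 Hz.
52 Hz > fs/2 = 30 Hz, folds to fs − 52 Hz = 8 Hz.
72 Hz mod fs = 12 Hz.
12 Hz ≤ fs/2 = 30 Hz, appears at 12 Hz.
192 Hz mod fs = 12 Hz.
12 Hz ≤ fs/2 = 30 Hz, appears at 12 Hz.
92 Hz mod fs = 32 Hz.
32 Hz > fs/2 = 30 Hz, folds to fs − 32 Hz = 28 Hz.
224 Hz mod fs = 44 Hz.
44 Hz > fs/2 = 30 Hz, folds to fs − 44 Hz = 16 Hz.
72 Hz and 192 Hz both map to 12 Hz.

12 Hz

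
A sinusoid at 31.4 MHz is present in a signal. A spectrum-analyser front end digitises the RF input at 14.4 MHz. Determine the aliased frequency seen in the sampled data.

2.6 MHz

31.4 MHz mod fs = 2.6 MHz.
2.6 MHz ≤ fs/2 = 7.2 MHz, appears at 2.6 MHz.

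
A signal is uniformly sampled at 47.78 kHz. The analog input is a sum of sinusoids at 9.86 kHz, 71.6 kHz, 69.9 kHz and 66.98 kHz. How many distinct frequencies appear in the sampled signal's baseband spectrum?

fs/2 = 23.89 kHz.
9.86 kHz ≤ fs/2 = 23.89 kHz, passes unchanged.
71.6 kHz mod fs = 23.82 kHz.
23.82 kHz ≤ fs/2 = 23.89 kHz, appears at 23.82 kHz.
69.9 kHz mod fs = 22.12 kHz.
22.12 kHz ≤ fs/2 = 23.89 kHz, appears at 22.12 kHz.
66.98 kHz mod fs = 19.2 kHz.
19.2 kHz ≤ fs/2 = 23.89 kHz, appears at 19.2 kHz.
Distinct values: {9.86 kHz, 19.2 kHz, 22.12 kHz, 23.82 kHz} → 4.

4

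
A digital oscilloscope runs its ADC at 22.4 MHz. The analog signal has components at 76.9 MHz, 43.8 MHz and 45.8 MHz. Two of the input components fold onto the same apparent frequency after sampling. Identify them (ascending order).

fs/2 = 11.2 MHz.
76.9 MHz mod fs = 9.7 MHz.
9.7 MHz ≤ fs/2 = 11.2 MHz, appears at 9.7 MHz.
43.8 MHz mod fs = 21.4 MHz.
21.4 MHz > fs/2 = 11.2 MHz, folds to fs − 21.4 MHz = 1 MHz.
45.8 MHz mod fs = 1 MHz.
1 MHz ≤ fs/2 = 11.2 MHz, appears at 1 MHz.
43.8 MHz and 45.8 MHz both map to 1 MHz.

43.8 MHz, 45.8 MHz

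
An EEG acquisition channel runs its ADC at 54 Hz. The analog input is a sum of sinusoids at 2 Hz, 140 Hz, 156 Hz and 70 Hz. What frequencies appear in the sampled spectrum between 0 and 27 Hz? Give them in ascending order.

fs/2 = 27 Hz.
2 Hz ≤ fs/2 = 27 Hz, passes unchanged.
140 Hz mod fs = 32 Hz.
32 Hz > fs/2 = 27 Hz, folds to fs − 32 Hz = 22 Hz.
156 Hz mod fs = 48 Hz.
48 Hz > fs/2 = 27 Hz, folds to fs − 48 Hz = 6 Hz.
70 Hz mod fs = 16 Hz.
16 Hz ≤ fs/2 = 27 Hz, appears at 16 Hz.
Distinct values: {2 Hz, 6 Hz, 16 Hz, 22 Hz}.

2 Hz, 6 Hz, 16 Hz, 22 Hz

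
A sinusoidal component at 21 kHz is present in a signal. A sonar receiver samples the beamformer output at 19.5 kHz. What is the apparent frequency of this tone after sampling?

1.5 kHz

21 kHz mod fs = 1.5 kHz.
1.5 kHz ≤ fs/2 = 9.75 kHz, appears at 1.5 kHz.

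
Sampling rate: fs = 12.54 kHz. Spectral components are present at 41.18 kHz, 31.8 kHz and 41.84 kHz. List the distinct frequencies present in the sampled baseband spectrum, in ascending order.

3.56 kHz, 4.22 kHz, 5.82 kHz

fs/2 = 6.27 kHz.
41.18 kHz mod fs = 3.56 kHz.
3.56 kHz ≤ fs/2 = 6.27 kHz, appears at 3.56 kHz.
31.8 kHz mod fs = 6.72 kHz.
6.72 kHz > fs/2 = 6.27 kHz, folds to fs − 6.72 kHz = 5.82 kHz.
41.84 kHz mod fs = 4.22 kHz.
4.22 kHz ≤ fs/2 = 6.27 kHz, appears at 4.22 kHz.
Distinct values: {3.56 kHz, 4.22 kHz, 5.82 kHz}.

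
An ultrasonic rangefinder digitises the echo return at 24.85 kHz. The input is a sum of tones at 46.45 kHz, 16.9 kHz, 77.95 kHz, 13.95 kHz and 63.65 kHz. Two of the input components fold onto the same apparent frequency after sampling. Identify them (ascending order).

fs/2 = 12.425 kHz.
46.45 kHz mod fs = 21.6 kHz.
21.6 kHz > fs/2 = 12.425 kHz, folds to fs − 21.6 kHz = 3.25 kHz.
16.9 kHz > fs/2 = 12.425 kHz, folds to fs − 16.9 kHz = 7.95 kHz.
77.95 kHz mod fs = 3.4 kHz.
3.4 kHz ≤ fs/2 = 12.425 kHz, appears at 3.4 kHz.
13.95 kHz > fs/2 = 12.425 kHz, folds to fs − 13.95 kHz = 10.9 kHz.
63.65 kHz mod fs = 13.95 kHz.
13.95 kHz > fs/2 = 12.425 kHz, folds to fs − 13.95 kHz = 10.9 kHz.
13.95 kHz and 63.65 kHz both map to 10.9 kHz.

13.95 kHz, 63.65 kHz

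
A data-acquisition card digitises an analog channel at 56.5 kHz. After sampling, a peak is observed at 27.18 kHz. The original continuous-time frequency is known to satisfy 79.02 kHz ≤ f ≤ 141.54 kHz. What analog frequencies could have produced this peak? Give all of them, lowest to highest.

83.68 kHz, 85.82 kHz, 140.18 kHz

Frequencies that alias to 27.18 kHz are k·fs ± 27.18 kHz for integer k ≥ 0.
k=0: 27.18 kHz.
k=1: 29.32 kHz, 83.68 kHz.
k=2: 85.82 kHz, 140.18 kHz.
k=3: 142.32 kHz, 196.68 kHz.
Within [79.02 kHz, 141.54 kHz]: 83.68 kHz, 85.82 kHz, 140.18 kHz.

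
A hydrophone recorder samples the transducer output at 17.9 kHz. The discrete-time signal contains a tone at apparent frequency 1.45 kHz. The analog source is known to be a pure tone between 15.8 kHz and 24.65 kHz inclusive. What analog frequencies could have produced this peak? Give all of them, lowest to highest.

Frequencies that alias to 1.45 kHz are k·fs ± 1.45 kHz for integer k ≥ 0.
k=0: 1.45 kHz.
k=1: 16.45 kHz, 19.35 kHz.
k=2: 34.35 kHz, 37.25 kHz.
Within [15.8 kHz, 24.65 kHz]: 16.45 kHz, 19.35 kHz.

16.45 kHz, 19.35 kHz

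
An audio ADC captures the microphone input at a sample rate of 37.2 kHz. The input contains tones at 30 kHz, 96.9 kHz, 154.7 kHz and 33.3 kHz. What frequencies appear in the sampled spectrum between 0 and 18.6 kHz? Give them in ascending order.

fs/2 = 18.6 kHz.
30 kHz > fs/2 = 18.6 kHz, folds to fs − 30 kHz = 7.2 kHz.
96.9 kHz mod fs = 22.5 kHz.
22.5 kHz > fs/2 = 18.6 kHz, folds to fs − 22.5 kHz = 14.7 kHz.
154.7 kHz mod fs = 5.9 kHz.
5.9 kHz ≤ fs/2 = 18.6 kHz, appears at 5.9 kHz.
33.3 kHz > fs/2 = 18.6 kHz, folds to fs − 33.3 kHz = 3.9 kHz.
Distinct values: {3.9 kHz, 5.9 kHz, 7.2 kHz, 14.7 kHz}.

3.9 kHz, 5.9 kHz, 7.2 kHz, 14.7 kHz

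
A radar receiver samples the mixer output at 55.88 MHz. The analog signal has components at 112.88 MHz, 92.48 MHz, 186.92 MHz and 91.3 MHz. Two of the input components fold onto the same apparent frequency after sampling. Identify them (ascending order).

92.48 MHz, 186.92 MHz

fs/2 = 27.94 MHz.
112.88 MHz mod fs = 1.12 MHz.
1.12 MHz ≤ fs/2 = 27.94 MHz, appears at 1.12 MHz.
92.48 MHz mod fs = 36.6 MHz.
36.6 MHz > fs/2 = 27.94 MHz, folds to fs − 36.6 MHz = 19.28 MHz.
186.92 MHz mod fs = 19.28 MHz.
19.28 MHz ≤ fs/2 = 27.94 MHz, appears at 19.28 MHz.
91.3 MHz mod fs = 35.42 MHz.
35.42 MHz > fs/2 = 27.94 MHz, folds to fs − 35.42 MHz = 20.46 MHz.
92.48 MHz and 186.92 MHz both map to 19.28 MHz.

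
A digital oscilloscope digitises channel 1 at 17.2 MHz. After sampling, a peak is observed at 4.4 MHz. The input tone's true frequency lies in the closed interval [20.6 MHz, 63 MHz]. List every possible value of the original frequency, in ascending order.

Frequencies that alias to 4.4 MHz are k·fs ± 4.4 MHz for integer k ≥ 0.
k=0: 4.4 MHz.
k=1: 12.8 MHz, 21.6 MHz.
k=2: 30 MHz, 38.8 MHz.
k=3: 47.2 MHz, 56 MHz.
k=4: 64.4 MHz, 73.2 MHz.
Within [20.6 MHz, 63 MHz]: 21.6 MHz, 30 MHz, 38.8 MHz, 47.2 MHz, 56 MHz.

21.6 MHz, 30 MHz, 38.8 MHz, 47.2 MHz, 56 MHz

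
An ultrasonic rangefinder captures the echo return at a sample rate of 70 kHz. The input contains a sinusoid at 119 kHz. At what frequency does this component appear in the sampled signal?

21 kHz

119 kHz mod fs = 49 kHz.
49 kHz > fs/2 = 35 kHz, folds to fs − 49 kHz = 21 kHz.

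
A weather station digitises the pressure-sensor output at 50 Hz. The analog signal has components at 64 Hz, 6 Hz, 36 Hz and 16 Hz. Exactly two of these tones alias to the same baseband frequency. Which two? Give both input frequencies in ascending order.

fs/2 = 25 Hz.
64 Hz mod fs = 14 Hz.
14 Hz ≤ fs/2 = 25 Hz, appears at 14 Hz.
6 Hz ≤ fs/2 = 25 Hz, passes unchanged.
36 Hz > fs/2 = 25 Hz, folds to fs − 36 Hz = 14 Hz.
16 Hz ≤ fs/2 = 25 Hz, passes unchanged.
36 Hz and 64 Hz both map to 14 Hz.

36 Hz, 64 Hz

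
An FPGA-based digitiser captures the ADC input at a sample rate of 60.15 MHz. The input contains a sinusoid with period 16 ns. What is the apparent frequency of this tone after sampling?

2.35 MHz

T = 16 ns → f = 1/T = 62.5 MHz.
62.5 MHz mod fs = 2.35 MHz.
2.35 MHz ≤ fs/2 = 30.075 MHz, appears at 2.35 MHz.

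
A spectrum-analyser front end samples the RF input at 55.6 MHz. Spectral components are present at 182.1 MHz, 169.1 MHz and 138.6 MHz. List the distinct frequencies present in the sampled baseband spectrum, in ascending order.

fs/2 = 27.8 MHz.
182.1 MHz mod fs = 15.3 MHz.
15.3 MHz ≤ fs/2 = 27.8 MHz, appears at 15.3 MHz.
169.1 MHz mod fs = 2.3 MHz.
2.3 MHz ≤ fs/2 = 27.8 MHz, appears at 2.3 MHz.
138.6 MHz mod fs = 27.4 MHz.
27.4 MHz ≤ fs/2 = 27.8 MHz, appears at 27.4 MHz.
Distinct values: {2.3 MHz, 15.3 MHz, 27.4 MHz}.

2.3 MHz, 15.3 MHz, 27.4 MHz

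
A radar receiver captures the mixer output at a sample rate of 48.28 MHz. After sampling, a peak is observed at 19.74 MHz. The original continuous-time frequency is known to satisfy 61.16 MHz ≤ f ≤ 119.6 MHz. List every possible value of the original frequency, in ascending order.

68.02 MHz, 76.82 MHz, 116.3 MHz

Frequencies that alias to 19.74 MHz are k·fs ± 19.74 MHz for integer k ≥ 0.
k=0: 19.74 MHz.
k=1: 28.54 MHz, 68.02 MHz.
k=2: 76.82 MHz, 116.3 MHz.
k=3: 125.1 MHz, 164.58 MHz.
Within [61.16 MHz, 119.6 MHz]: 68.02 MHz, 76.82 MHz, 116.3 MHz.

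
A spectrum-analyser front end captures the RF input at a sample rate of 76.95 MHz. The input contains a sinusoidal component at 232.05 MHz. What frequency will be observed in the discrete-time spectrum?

1.2 MHz

232.05 MHz mod fs = 1.2 MHz.
1.2 MHz ≤ fs/2 = 38.475 MHz, appears at 1.2 MHz.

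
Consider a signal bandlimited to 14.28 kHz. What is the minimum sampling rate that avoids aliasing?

Nyquist rate = 2 × 14.28 kHz = 28.56 kHz.

28.56 kHz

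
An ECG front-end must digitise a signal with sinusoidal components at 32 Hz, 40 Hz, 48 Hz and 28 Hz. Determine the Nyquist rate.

96 Hz

Highest-frequency component: 48 Hz.
Nyquist rate = 2 × 48 Hz = 96 Hz.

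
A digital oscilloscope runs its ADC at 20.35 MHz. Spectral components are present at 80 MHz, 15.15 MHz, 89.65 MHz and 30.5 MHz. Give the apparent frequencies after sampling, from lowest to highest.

1.4 MHz, 5.2 MHz, 8.25 MHz, 10.15 MHz

fs/2 = 10.175 MHz.
80 MHz mod fs = 18.95 MHz.
18.95 MHz > fs/2 = 10.175 MHz, folds to fs − 18.95 MHz = 1.4 MHz.
15.15 MHz > fs/2 = 10.175 MHz, folds to fs − 15.15 MHz = 5.2 MHz.
89.65 MHz mod fs = 8.25 MHz.
8.25 MHz ≤ fs/2 = 10.175 MHz, appears at 8.25 MHz.
30.5 MHz mod fs = 10.15 MHz.
10.15 MHz ≤ fs/2 = 10.175 MHz, appears at 10.15 MHz.
Distinct values: {1.4 MHz, 5.2 MHz, 8.25 MHz, 10.15 MHz}.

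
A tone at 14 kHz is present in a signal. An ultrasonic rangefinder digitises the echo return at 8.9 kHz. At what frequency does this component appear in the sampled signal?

14 kHz mod fs = 5.1 kHz.
5.1 kHz > fs/2 = 4.45 kHz, folds to fs − 5.1 kHz = 3.8 kHz.

3.8 kHz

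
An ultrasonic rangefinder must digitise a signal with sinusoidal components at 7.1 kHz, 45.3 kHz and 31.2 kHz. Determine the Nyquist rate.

90.6 kHz

Highest-frequency component: 45.3 kHz.
Nyquist rate = 2 × 45.3 kHz = 90.6 kHz.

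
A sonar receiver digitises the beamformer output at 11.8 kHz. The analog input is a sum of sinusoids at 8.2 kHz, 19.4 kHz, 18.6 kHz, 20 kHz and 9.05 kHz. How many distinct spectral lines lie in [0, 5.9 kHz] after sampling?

4

fs/2 = 5.9 kHz.
8.2 kHz > fs/2 = 5.9 kHz, folds to fs − 8.2 kHz = 3.6 kHz.
19.4 kHz mod fs = 7.6 kHz.
7.6 kHz > fs/2 = 5.9 kHz, folds to fs − 7.6 kHz = 4.2 kHz.
18.6 kHz mod fs = 6.8 kHz.
6.8 kHz > fs/2 = 5.9 kHz, folds to fs − 6.8 kHz = 5 kHz.
20 kHz mod fs = 8.2 kHz.
8.2 kHz > fs/2 = 5.9 kHz, folds to fs − 8.2 kHz = 3.6 kHz.
9.05 kHz > fs/2 = 5.9 kHz, folds to fs − 9.05 kHz = 2.75 kHz.
Distinct values: {2.75 kHz, 3.6 kHz, 4.2 kHz, 5 kHz} → 4.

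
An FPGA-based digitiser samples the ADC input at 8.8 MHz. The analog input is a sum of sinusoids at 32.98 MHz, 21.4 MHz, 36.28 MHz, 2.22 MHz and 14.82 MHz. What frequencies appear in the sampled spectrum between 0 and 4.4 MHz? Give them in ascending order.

1.08 MHz, 2.22 MHz, 2.78 MHz, 3.8 MHz

fs/2 = 4.4 MHz.
32.98 MHz mod fs = 6.58 MHz.
6.58 MHz > fs/2 = 4.4 MHz, folds to fs − 6.58 MHz = 2.22 MHz.
21.4 MHz mod fs = 3.8 MHz.
3.8 MHz ≤ fs/2 = 4.4 MHz, appears at 3.8 MHz.
36.28 MHz mod fs = 1.08 MHz.
1.08 MHz ≤ fs/2 = 4.4 MHz, appears at 1.08 MHz.
2.22 MHz ≤ fs/2 = 4.4 MHz, passes unchanged.
14.82 MHz mod fs = 6.02 MHz.
6.02 MHz > fs/2 = 4.4 MHz, folds to fs − 6.02 MHz = 2.78 MHz.
Distinct values: {1.08 MHz, 2.22 MHz, 2.78 MHz, 3.8 MHz}.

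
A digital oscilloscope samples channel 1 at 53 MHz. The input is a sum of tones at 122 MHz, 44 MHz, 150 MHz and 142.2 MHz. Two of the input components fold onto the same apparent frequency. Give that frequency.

9 MHz

fs/2 = 26.5 MHz.
122 MHz mod fs = 16 MHz.
16 MHz ≤ fs/2 = 26.5 MHz, appears at 16 MHz.
44 MHz > fs/2 = 26.5 MHz, folds to fs − 44 MHz = 9 MHz.
150 MHz mod fs = 44 MHz.
44 MHz > fs/2 = 26.5 MHz, folds to fs − 44 MHz = 9 MHz.
142.2 MHz mod fs = 36.2 MHz.
36.2 MHz > fs/2 = 26.5 MHz, folds to fs − 36.2 MHz = 16.8 MHz.
44 MHz and 150 MHz both map to 9 MHz.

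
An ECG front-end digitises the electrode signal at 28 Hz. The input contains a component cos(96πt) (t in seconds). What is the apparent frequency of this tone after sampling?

ω = 96π rad/s → f = ω/(2π) = 48 Hz.
48 Hz mod fs = 20 Hz.
20 Hz > fs/2 = 14 Hz, folds to fs − 20 Hz = 8 Hz.

8 Hz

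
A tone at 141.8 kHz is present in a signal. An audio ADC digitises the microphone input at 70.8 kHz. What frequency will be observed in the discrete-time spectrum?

141.8 kHz mod fs = 0.2 kHz.
0.2 kHz ≤ fs/2 = 35.4 kHz, appears at 0.2 kHz.

0.2 kHz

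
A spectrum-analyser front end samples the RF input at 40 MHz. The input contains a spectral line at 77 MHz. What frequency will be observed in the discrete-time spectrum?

77 MHz mod fs = 37 MHz.
37 MHz > fs/2 = 20 MHz, folds to fs − 37 MHz = 3 MHz.

3 MHz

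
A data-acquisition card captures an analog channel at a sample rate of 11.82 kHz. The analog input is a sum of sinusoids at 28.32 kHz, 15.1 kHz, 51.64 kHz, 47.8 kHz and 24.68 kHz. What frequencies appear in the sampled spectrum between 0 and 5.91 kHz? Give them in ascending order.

0.52 kHz, 1.04 kHz, 3.28 kHz, 4.36 kHz, 4.68 kHz

fs/2 = 5.91 kHz.
28.32 kHz mod fs = 4.68 kHz.
4.68 kHz ≤ fs/2 = 5.91 kHz, appears at 4.68 kHz.
15.1 kHz mod fs = 3.28 kHz.
3.28 kHz ≤ fs/2 = 5.91 kHz, appears at 3.28 kHz.
51.64 kHz mod fs = 4.36 kHz.
4.36 kHz ≤ fs/2 = 5.91 kHz, appears at 4.36 kHz.
47.8 kHz mod fs = 0.52 kHz.
0.52 kHz ≤ fs/2 = 5.91 kHz, appears at 0.52 kHz.
24.68 kHz mod fs = 1.04 kHz.
1.04 kHz ≤ fs/2 = 5.91 kHz, appears at 1.04 kHz.
Distinct values: {0.52 kHz, 1.04 kHz, 3.28 kHz, 4.36 kHz, 4.68 kHz}.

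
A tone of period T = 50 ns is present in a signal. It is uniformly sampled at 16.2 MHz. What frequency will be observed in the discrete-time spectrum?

T = 50 ns → f = 1/T = 20 MHz.
20 MHz mod fs = 3.8 MHz.
3.8 MHz ≤ fs/2 = 8.1 MHz, appears at 3.8 MHz.

3.8 MHz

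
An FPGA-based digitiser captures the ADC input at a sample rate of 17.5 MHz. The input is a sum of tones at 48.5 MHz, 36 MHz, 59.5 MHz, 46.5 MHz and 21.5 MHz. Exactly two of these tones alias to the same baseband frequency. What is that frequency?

4 MHz

fs/2 = 8.75 MHz.
48.5 MHz mod fs = 13.5 MHz.
13.5 MHz > fs/2 = 8.75 MHz, folds to fs − 13.5 MHz = 4 MHz.
36 MHz mod fs = 1 MHz.
1 MHz ≤ fs/2 = 8.75 MHz, appears at 1 MHz.
59.5 MHz mod fs = 7 MHz.
7 MHz ≤ fs/2 = 8.75 MHz, appears at 7 MHz.
46.5 MHz mod fs = 11.5 MHz.
11.5 MHz > fs/2 = 8.75 MHz, folds to fs − 11.5 MHz = 6 MHz.
21.5 MHz mod fs = 4 MHz.
4 MHz ≤ fs/2 = 8.75 MHz, appears at 4 MHz.
21.5 MHz and 48.5 MHz both map to 4 MHz.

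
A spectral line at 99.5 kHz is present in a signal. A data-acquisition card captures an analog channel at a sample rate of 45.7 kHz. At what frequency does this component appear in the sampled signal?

8.1 kHz

99.5 kHz mod fs = 8.1 kHz.
8.1 kHz ≤ fs/2 = 22.85 kHz, appears at 8.1 kHz.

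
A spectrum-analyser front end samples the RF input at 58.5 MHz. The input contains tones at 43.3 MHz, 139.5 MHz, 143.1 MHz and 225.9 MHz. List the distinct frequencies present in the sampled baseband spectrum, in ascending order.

8.1 MHz, 15.2 MHz, 22.5 MHz, 26.1 MHz

fs/2 = 29.25 MHz.
43.3 MHz > fs/2 = 29.25 MHz, folds to fs − 43.3 MHz = 15.2 MHz.
139.5 MHz mod fs = 22.5 MHz.
22.5 MHz ≤ fs/2 = 29.25 MHz, appears at 22.5 MHz.
143.1 MHz mod fs = 26.1 MHz.
26.1 MHz ≤ fs/2 = 29.25 MHz, appears at 26.1 MHz.
225.9 MHz mod fs = 50.4 MHz.
50.4 MHz > fs/2 = 29.25 MHz, folds to fs − 50.4 MHz = 8.1 MHz.
Distinct values: {8.1 MHz, 15.2 MHz, 22.5 MHz, 26.1 MHz}.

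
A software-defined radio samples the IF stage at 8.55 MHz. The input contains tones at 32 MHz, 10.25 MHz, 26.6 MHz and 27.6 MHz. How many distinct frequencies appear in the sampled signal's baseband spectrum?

fs/2 = 4.275 MHz.
32 MHz mod fs = 6.35 MHz.
6.35 MHz > fs/2 = 4.275 MHz, folds to fs − 6.35 MHz = 2.2 MHz.
10.25 MHz mod fs = 1.7 MHz.
1.7 MHz ≤ fs/2 = 4.275 MHz, appears at 1.7 MHz.
26.6 MHz mod fs = 0.95 MHz.
0.95 MHz ≤ fs/2 = 4.275 MHz, appears at 0.95 MHz.
27.6 MHz mod fs = 1.95 MHz.
1.95 MHz ≤ fs/2 = 4.275 MHz, appears at 1.95 MHz.
Distinct values: {0.95 MHz, 1.7 MHz, 1.95 MHz, 2.2 MHz} → 4.

4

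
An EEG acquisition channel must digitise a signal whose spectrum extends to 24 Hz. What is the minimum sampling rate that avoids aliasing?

Nyquist rate = 2 × 24 Hz = 48 Hz.

48 Hz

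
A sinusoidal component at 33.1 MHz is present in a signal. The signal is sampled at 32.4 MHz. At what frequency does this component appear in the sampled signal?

0.7 MHz

33.1 MHz mod fs = 0.7 MHz.
0.7 MHz ≤ fs/2 = 16.2 MHz, appears at 0.7 MHz.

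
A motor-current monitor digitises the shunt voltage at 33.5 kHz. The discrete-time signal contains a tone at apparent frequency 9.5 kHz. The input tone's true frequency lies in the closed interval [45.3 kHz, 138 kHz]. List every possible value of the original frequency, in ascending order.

Frequencies that alias to 9.5 kHz are k·fs ± 9.5 kHz for integer k ≥ 0.
k=0: 9.5 kHz.
k=1: 24 kHz, 43 kHz.
k=2: 57.5 kHz, 76.5 kHz.
k=3: 91 kHz, 110 kHz.
k=4: 124.5 kHz, 143.5 kHz.
k=5: 158 kHz, 177 kHz.
Within [45.3 kHz, 138 kHz]: 57.5 kHz, 76.5 kHz, 91 kHz, 110 kHz, 124.5 kHz.

57.5 kHz, 76.5 kHz, 91 kHz, 110 kHz, 124.5 kHz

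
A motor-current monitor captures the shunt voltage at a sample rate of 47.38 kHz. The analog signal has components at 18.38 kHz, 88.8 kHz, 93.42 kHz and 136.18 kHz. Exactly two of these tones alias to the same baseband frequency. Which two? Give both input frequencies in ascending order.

fs/2 = 23.69 kHz.
18.38 kHz ≤ fs/2 = 23.69 kHz, passes unchanged.
88.8 kHz mod fs = 41.42 kHz.
41.42 kHz > fs/2 = 23.69 kHz, folds to fs − 41.42 kHz = 5.96 kHz.
93.42 kHz mod fs = 46.04 kHz.
46.04 kHz > fs/2 = 23.69 kHz, folds to fs − 46.04 kHz = 1.34 kHz.
136.18 kHz mod fs = 41.42 kHz.
41.42 kHz > fs/2 = 23.69 kHz, folds to fs − 41.42 kHz = 5.96 kHz.
88.8 kHz and 136.18 kHz both map to 5.96 kHz.

88.8 kHz, 136.18 kHz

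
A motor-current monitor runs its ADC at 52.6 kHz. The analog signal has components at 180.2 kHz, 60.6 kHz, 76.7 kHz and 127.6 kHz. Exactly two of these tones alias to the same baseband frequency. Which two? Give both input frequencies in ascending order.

fs/2 = 26.3 kHz.
180.2 kHz mod fs = 22.4 kHz.
22.4 kHz ≤ fs/2 = 26.3 kHz, appears at 22.4 kHz.
60.6 kHz mod fs = 8 kHz.
8 kHz ≤ fs/2 = 26.3 kHz, appears at 8 kHz.
76.7 kHz mod fs = 24.1 kHz.
24.1 kHz ≤ fs/2 = 26.3 kHz, appears at 24.1 kHz.
127.6 kHz mod fs = 22.4 kHz.
22.4 kHz ≤ fs/2 = 26.3 kHz, appears at 22.4 kHz.
127.6 kHz and 180.2 kHz both map to 22.4 kHz.

127.6 kHz, 180.2 kHz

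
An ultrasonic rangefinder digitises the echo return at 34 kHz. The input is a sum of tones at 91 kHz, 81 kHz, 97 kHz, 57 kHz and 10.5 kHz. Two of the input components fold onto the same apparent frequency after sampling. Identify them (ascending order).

57 kHz, 91 kHz

fs/2 = 17 kHz.
91 kHz mod fs = 23 kHz.
23 kHz > fs/2 = 17 kHz, folds to fs − 23 kHz = 11 kHz.
81 kHz mod fs = 13 kHz.
13 kHz ≤ fs/2 = 17 kHz, appears at 13 kHz.
97 kHz mod fs = 29 kHz.
29 kHz > fs/2 = 17 kHz, folds to fs − 29 kHz = 5 kHz.
57 kHz mod fs = 23 kHz.
23 kHz > fs/2 = 17 kHz, folds to fs − 23 kHz = 11 kHz.
10.5 kHz ≤ fs/2 = 17 kHz, passes unchanged.
57 kHz and 91 kHz both map to 11 kHz.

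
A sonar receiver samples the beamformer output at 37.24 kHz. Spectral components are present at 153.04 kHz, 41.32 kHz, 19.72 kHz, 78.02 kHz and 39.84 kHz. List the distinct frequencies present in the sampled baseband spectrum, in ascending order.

fs/2 = 18.62 kHz.
153.04 kHz mod fs = 4.08 kHz.
4.08 kHz ≤ fs/2 = 18.62 kHz, appears at 4.08 kHz.
41.32 kHz mod fs = 4.08 kHz.
4.08 kHz ≤ fs/2 = 18.62 kHz, appears at 4.08 kHz.
19.72 kHz > fs/2 = 18.62 kHz, folds to fs − 19.72 kHz = 17.52 kHz.
78.02 kHz mod fs = 3.54 kHz.
3.54 kHz ≤ fs/2 = 18.62 kHz, appears at 3.54 kHz.
39.84 kHz mod fs = 2.6 kHz.
2.6 kHz ≤ fs/2 = 18.62 kHz, appears at 2.6 kHz.
Distinct values: {2.6 kHz, 3.54 kHz, 4.08 kHz, 17.52 kHz}.

2.6 kHz, 3.54 kHz, 4.08 kHz, 17.52 kHz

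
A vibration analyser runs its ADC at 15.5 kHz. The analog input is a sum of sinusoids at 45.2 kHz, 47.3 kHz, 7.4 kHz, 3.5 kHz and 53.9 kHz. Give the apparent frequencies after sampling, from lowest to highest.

fs/2 = 7.75 kHz.
45.2 kHz mod fs = 14.2 kHz.
14.2 kHz > fs/2 = 7.75 kHz, folds to fs − 14.2 kHz = 1.3 kHz.
47.3 kHz mod fs = 0.8 kHz.
0.8 kHz ≤ fs/2 = 7.75 kHz, appears at 0.8 kHz.
7.4 kHz ≤ fs/2 = 7.75 kHz, passes unchanged.
3.5 kHz ≤ fs/2 = 7.75 kHz, passes unchanged.
53.9 kHz mod fs = 7.4 kHz.
7.4 kHz ≤ fs/2 = 7.75 kHz, appears at 7.4 kHz.
Distinct values: {0.8 kHz, 1.3 kHz, 3.5 kHz, 7.4 kHz}.

0.8 kHz, 1.3 kHz, 3.5 kHz, 7.4 kHz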